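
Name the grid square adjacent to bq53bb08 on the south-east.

Longitude extended square 0; +1 → 1.
Latitude extended square 8; −1 → 7.

BQ53bb17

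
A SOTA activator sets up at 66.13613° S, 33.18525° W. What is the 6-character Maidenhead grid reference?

HC33ju

Offset from 180°W / 90°S: lon 146.8148°, lat 23.8639°.
Field (20°×10°, letters A–R): lon ⌊146.8148/20⌋ = 7 → H; lat ⌊23.8639/10⌋ = 2 → C.
Square (2°×1°, digits 0–9): lon ⌊6.8148/2⌋ = 3; lat ⌊3.8639/1⌋ = 3.
Subsquare (5′×2.5′, letters a–x): lon ⌊0.8148/0.0833333⌋ = 9 → j; lat ⌊0.8639/0.0416667⌋ = 20 → u.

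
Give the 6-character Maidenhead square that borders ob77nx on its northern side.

Latitude subsquare x = 23; +1 → 24, wraps to 0 = a, carry into square.
Latitude square 7; +1 → 8.
The longitude characters are unchanged.

OB78na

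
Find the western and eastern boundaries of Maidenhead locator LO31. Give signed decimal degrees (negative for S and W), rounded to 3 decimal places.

46.000, 48.000

Field L=11, O=14: +11·20° lon, +14·10° lat → SW at lon 40°, lat 50°.
Square 3, 1: +3·2° lon, +1·1° lat → SW at lon 46°, lat 51°.
Cell spans 2° lon × 1° lat.
west 46.000, east 48.000.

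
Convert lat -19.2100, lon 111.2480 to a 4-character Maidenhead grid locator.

Shift to the Maidenhead origin (180°W, 90°S): lon 291.25, lat 70.79.
Field: 291.25/20 → 14 → O, 70.79/10 → 7 → H; chars OH.
Square: 11.25/2 → 5, 0.79/1 → 0; chars 50.

OH50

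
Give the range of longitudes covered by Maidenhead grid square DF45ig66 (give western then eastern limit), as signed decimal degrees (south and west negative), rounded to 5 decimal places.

Field D=3, F=5: +3·20° lon, +5·10° lat → SW at lon -120°, lat -40°.
Square 4, 5: +4·2° lon, +5·1° lat → SW at lon -112°, lat -35°.
Subsquare i=8, g=6: +8·0.0833333° lon, +6·0.0416667° lat → SW at lon -111.333°, lat -34.75°.
Extended square 6, 6: +6·0.00833333° lon, +6·0.00416667° lat → SW at lon -111.283°, lat -34.725°.
Cell spans 0.00833333° lon × 0.00416667° lat.
west -111.28333, east -111.27500.

-111.28333, -111.27500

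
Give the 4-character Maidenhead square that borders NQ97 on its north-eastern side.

OQ08

Longitude square 9; +1 → 10, wraps to 0, carry into field.
Longitude field N = 13; +1 → 14 = O.
Latitude square 7; +1 → 8.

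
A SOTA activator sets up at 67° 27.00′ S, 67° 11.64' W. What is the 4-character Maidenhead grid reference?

FC62

Add 180° to longitude and 90° to latitude: 112.81, 22.55.
Field: 112.81/20 → 5 → F, 22.55/10 → 2 → C; chars FC.
Square: 12.81/2 → 6, 2.55/1 → 2; chars 62.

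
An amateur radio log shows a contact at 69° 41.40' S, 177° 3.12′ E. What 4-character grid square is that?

RC80

Shift to the Maidenhead origin (180°W, 90°S): lon 357.05, lat 20.31.
Field: lon ⌊357.05/20⌋ = 17 → R; lat ⌊20.31/10⌋ = 2 → C.
Square: lon ⌊17.05/2⌋ = 8; lat ⌊0.31/1⌋ = 0.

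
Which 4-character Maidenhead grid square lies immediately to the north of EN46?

EN47

Latitude square 6; +1 → 7.
The longitude characters are unchanged.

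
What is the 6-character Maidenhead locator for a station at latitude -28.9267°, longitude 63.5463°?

MG11sb

Offset from 180°W / 90°S: lon 243.5463°, lat 61.0733°.
Field (20°×10°, letters A–R): 243.5463/20 → 12 → M, 61.0733/10 → 6 → G; chars MG.
Square (2°×1°, digits 0–9): 3.5463/2 → 1, 1.0733/1 → 1; chars 11.
Subsquare (5′×2.5′, letters a–x): 1.5463/0.0833333 → 18 → s, 0.0733/0.0416667 → 1 → b; chars sb.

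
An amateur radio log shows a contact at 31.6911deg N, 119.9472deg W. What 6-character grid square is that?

Add 180° to longitude and 90° to latitude: 60.0528, 121.6911.
Field (20°×10°, letters A–R): 60.0528/20 → 3 → D, 121.6911/10 → 12 → M; chars DM.
Square (2°×1°, digits 0–9): 0.0528/2 → 0, 1.6911/1 → 1; chars 01.
Subsquare (5′×2.5′, letters a–x): 0.0528/0.0833333 → 0 → a, 0.6911/0.0416667 → 16 → q; chars aq.

DM01aq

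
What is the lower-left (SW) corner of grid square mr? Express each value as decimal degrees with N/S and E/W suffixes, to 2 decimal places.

Field M=12, R=17: +12·20° lon, +17·10° lat → SW at lon 60°, lat 80°.
latitude 80.00° N, longitude 60.00° E.

80.00° N, 60.00° E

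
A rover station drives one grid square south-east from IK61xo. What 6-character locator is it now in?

IK71an

Longitude subsquare x = 23; +1 → 24, wraps to 0 = a, carry into square.
Longitude square 6; +1 → 7.
Latitude subsquare o = 14; −1 → 13 = n.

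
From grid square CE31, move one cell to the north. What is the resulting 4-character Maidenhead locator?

CE32

Latitude square 1; +1 → 2.
The longitude characters are unchanged.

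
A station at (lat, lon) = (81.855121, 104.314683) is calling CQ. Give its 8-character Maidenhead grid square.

Add 180° to longitude and 90° to latitude: 284.31468, 171.85512.
Field (20°×10°, letters A–R): lon ⌊284.31468/20⌋ = 14 → O; lat ⌊171.85512/10⌋ = 17 → R.
Square (2°×1°, digits 0–9): lon ⌊4.31468/2⌋ = 2; lat ⌊1.85512/1⌋ = 1.
Subsquare (5′×2.5′, letters a–x): lon ⌊0.31468/0.0833333⌋ = 3 → d; lat ⌊0.85512/0.0416667⌋ = 20 → u.
Extended square (30″×15″, digits 0–9): lon ⌊0.06468/0.00833333⌋ = 7; lat ⌊0.02179/0.00416667⌋ = 5.

OR21du75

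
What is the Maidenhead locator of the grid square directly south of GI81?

Latitude square 1; −1 → 0.
The longitude characters are unchanged.

GI80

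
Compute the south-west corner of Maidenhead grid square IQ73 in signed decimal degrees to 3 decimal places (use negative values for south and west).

Field I=8, Q=16: +8·20° lon, +16·10° lat → SW at lon -20°, lat 70°.
Square 7, 3: +7·2° lon, +3·1° lat → SW at lon -6°, lat 73°.
latitude 73.000, longitude -6.000.

73.000, -6.000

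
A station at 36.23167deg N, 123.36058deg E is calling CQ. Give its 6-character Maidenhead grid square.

PM16qf

Offset from 180°W / 90°S: lon 303.3606°, lat 126.2317°.
Field (20°×10°, letters A–R): lon ⌊303.3606/20⌋ = 15 → P; lat ⌊126.2317/10⌋ = 12 → M.
Square (2°×1°, digits 0–9): lon ⌊3.3606/2⌋ = 1; lat ⌊6.2317/1⌋ = 6.
Subsquare (5′×2.5′, letters a–x): lon ⌊1.3606/0.0833333⌋ = 16 → q; lat ⌊0.2317/0.0416667⌋ = 5 → f.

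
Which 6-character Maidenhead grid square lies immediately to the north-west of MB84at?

MB74xu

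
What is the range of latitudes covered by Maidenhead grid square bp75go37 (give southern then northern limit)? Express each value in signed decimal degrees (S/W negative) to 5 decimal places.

65.61250, 65.61667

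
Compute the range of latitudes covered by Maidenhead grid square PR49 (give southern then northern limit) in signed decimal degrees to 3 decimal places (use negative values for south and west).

89.000, 90.000

Field P=15, R=17: +15·20° lon, +17·10° lat → SW at lon 120°, lat 80°.
Square 4, 9: +4·2° lon, +9·1° lat → SW at lon 128°, lat 89°.
Cell spans 2° lon × 1° lat.
south 89.000, north 90.000.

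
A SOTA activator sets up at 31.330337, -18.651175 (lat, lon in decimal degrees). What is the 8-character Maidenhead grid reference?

Shift to the Maidenhead origin (180°W, 90°S): lon 161.34883, lat 121.33034.
Field: 161.34883/20 → 8 → I, 121.33034/10 → 12 → M; chars IM.
Square: 1.34883/2 → 0, 1.33034/1 → 1; chars 01.
Subsquare: 1.34883/0.0833333 → 16 → q, 0.33034/0.0416667 → 7 → h; chars qh.
Extended square: 0.01549/0.00833333 → 1, 0.03867/0.00416667 → 9; chars 19.

IM01qh19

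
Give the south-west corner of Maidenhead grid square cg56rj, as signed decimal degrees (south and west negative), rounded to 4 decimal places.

-23.6250, -128.5833

Field C=2, G=6: +2·20° lon, +6·10° lat → SW at lon -140°, lat -30°.
Square 5, 6: +5·2° lon, +6·1° lat → SW at lon -130°, lat -24°.
Subsquare r=17, j=9: +17·0.0833333° lon, +9·0.0416667° lat → SW at lon -128.583°, lat -23.625°.
latitude -23.6250, longitude -128.5833.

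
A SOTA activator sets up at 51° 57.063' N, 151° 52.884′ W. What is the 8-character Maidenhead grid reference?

BO41bw48

Shift to the Maidenhead origin (180°W, 90°S): lon 28.11860, lat 141.95105.
Field (20°×10°, letters A–R): lon ⌊28.11860/20⌋ = 1 → B; lat ⌊141.95105/10⌋ = 14 → O.
Square (2°×1°, digits 0–9): lon ⌊8.11860/2⌋ = 4; lat ⌊1.95105/1⌋ = 1.
Subsquare (5′×2.5′, letters a–x): lon ⌊0.11860/0.0833333⌋ = 1 → b; lat ⌊0.95105/0.0416667⌋ = 22 → w.
Extended square (30″×15″, digits 0–9): lon ⌊0.03527/0.00833333⌋ = 4; lat ⌊0.03438/0.00416667⌋ = 8.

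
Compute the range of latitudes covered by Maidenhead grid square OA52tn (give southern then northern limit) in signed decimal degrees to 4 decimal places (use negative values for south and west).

-87.4583, -87.4167

Field O=14, A=0: +14·20° lon, +0·10° lat → SW at lon 100°, lat -90°.
Square 5, 2: +5·2° lon, +2·1° lat → SW at lon 110°, lat -88°.
Subsquare t=19, n=13: +19·0.0833333° lon, +13·0.0416667° lat → SW at lon 111.583°, lat -87.4583°.
Cell spans 0.0833333° lon × 0.0416667° lat.
south -87.4583, north -87.4167.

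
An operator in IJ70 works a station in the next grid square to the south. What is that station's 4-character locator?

Latitude square 0; −1 → -1, wraps to 9, carry into field.
Latitude field J = 9; −1 → 8 = I.
The longitude characters are unchanged.

II79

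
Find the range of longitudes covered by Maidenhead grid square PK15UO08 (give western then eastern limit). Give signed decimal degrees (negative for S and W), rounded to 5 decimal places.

123.66667, 123.67500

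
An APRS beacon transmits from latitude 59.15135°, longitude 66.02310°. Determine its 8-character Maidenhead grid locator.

MO39ad26

Offset from 180°W / 90°S: lon 246.02310°, lat 149.15135°.
Field: lon ⌊246.02310/20⌋ = 12 → M; lat ⌊149.15135/10⌋ = 14 → O.
Square: lon ⌊6.02310/2⌋ = 3; lat ⌊9.15135/1⌋ = 9.
Subsquare: lon ⌊0.02310/0.0833333⌋ = 0 → a; lat ⌊0.15135/0.0416667⌋ = 3 → d.
Extended square: lon ⌊0.02310/0.00833333⌋ = 2; lat ⌊0.02635/0.00416667⌋ = 6.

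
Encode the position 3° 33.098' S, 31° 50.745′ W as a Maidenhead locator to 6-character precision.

Offset from 180°W / 90°S: lon 148.1542°, lat 86.4484°.
Field (20°×10°, letters A–R): lon ⌊148.1542/20⌋ = 7 → H; lat ⌊86.4484/10⌋ = 8 → I.
Square (2°×1°, digits 0–9): lon ⌊8.1542/2⌋ = 4; lat ⌊6.4484/1⌋ = 6.
Subsquare (5′×2.5′, letters a–x): lon ⌊0.1542/0.0833333⌋ = 1 → b; lat ⌊0.4484/0.0416667⌋ = 10 → k.

HI46bk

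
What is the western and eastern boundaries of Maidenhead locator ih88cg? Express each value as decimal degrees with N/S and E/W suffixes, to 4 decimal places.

3.8333° W, 3.7500° W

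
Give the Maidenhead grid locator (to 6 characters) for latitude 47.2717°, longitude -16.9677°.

Add 180° to longitude and 90° to latitude: 163.0323, 137.2717.
Field (20°×10°, letters A–R): lon ⌊163.0323/20⌋ = 8 → I; lat ⌊137.2717/10⌋ = 13 → N.
Square (2°×1°, digits 0–9): lon ⌊3.0323/2⌋ = 1; lat ⌊7.2717/1⌋ = 7.
Subsquare (5′×2.5′, letters a–x): lon ⌊1.0323/0.0833333⌋ = 12 → m; lat ⌊0.2717/0.0416667⌋ = 6 → g.

IN17mg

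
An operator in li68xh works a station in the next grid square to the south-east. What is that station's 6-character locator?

Longitude subsquare x = 23; +1 → 24, wraps to 0 = a, carry into square.
Longitude square 6; +1 → 7.
Latitude subsquare h = 7; −1 → 6 = g.

LI78ag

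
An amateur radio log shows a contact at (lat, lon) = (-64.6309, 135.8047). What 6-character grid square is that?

PC75vi

Shift to the Maidenhead origin (180°W, 90°S): lon 315.8047, lat 25.3691.
Field (20°×10°, letters A–R): lon ⌊315.8047/20⌋ = 15 → P; lat ⌊25.3691/10⌋ = 2 → C.
Square (2°×1°, digits 0–9): lon ⌊15.8047/2⌋ = 7; lat ⌊5.3691/1⌋ = 5.
Subsquare (5′×2.5′, letters a–x): lon ⌊1.8047/0.0833333⌋ = 21 → v; lat ⌊0.3691/0.0416667⌋ = 8 → i.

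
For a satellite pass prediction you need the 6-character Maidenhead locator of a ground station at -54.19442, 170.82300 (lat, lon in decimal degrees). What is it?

RD55jt

Offset from 180°W / 90°S: lon 350.8230°, lat 35.8056°.
Field: lon ⌊350.8230/20⌋ = 17 → R; lat ⌊35.8056/10⌋ = 3 → D.
Square: lon ⌊10.8230/2⌋ = 5; lat ⌊5.8056/1⌋ = 5.
Subsquare: lon ⌊0.8230/0.0833333⌋ = 9 → j; lat ⌊0.8056/0.0416667⌋ = 19 → t.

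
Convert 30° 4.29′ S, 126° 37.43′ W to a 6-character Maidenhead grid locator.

Shift to the Maidenhead origin (180°W, 90°S): lon 53.3762, lat 59.9285.
Field (20°×10°, letters A–R): 53.3762/20 → 2 → C, 59.9285/10 → 5 → F; chars CF.
Square (2°×1°, digits 0–9): 13.3762/2 → 6, 9.9285/1 → 9; chars 69.
Subsquare (5′×2.5′, letters a–x): 1.3762/0.0833333 → 16 → q, 0.9285/0.0416667 → 22 → w; chars qw.

CF69qw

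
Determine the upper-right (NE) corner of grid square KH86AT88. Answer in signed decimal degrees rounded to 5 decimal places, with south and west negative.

-13.17083, 36.07500

Field K=10, H=7: +10·20° lon, +7·10° lat → SW at lon 20°, lat -20°.
Square 8, 6: +8·2° lon, +6·1° lat → SW at lon 36°, lat -14°.
Subsquare a=0, t=19: +0·0.0833333° lon, +19·0.0416667° lat → SW at lon 36°, lat -13.2083°.
Extended square 8, 8: +8·0.00833333° lon, +8·0.00416667° lat → SW at lon 36.0667°, lat -13.175°.
Cell spans 0.00833333° lon × 0.00416667° lat. NE corner is SW corner plus one full cell.
latitude -13.17083, longitude 36.07500.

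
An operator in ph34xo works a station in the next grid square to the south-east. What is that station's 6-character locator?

PH44an

Longitude subsquare x = 23; +1 → 24, wraps to 0 = a, carry into square.
Longitude square 3; +1 → 4.
Latitude subsquare o = 14; −1 → 13 = n.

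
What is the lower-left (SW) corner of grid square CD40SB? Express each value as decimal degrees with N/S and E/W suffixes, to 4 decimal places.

59.9583° S, 130.5000° W

Field C=2, D=3: +2·20° lon, +3·10° lat → SW at lon -140°, lat -60°.
Square 4, 0: +4·2° lon, +0·1° lat → SW at lon -132°, lat -60°.
Subsquare s=18, b=1: +18·0.0833333° lon, +1·0.0416667° lat → SW at lon -130.5°, lat -59.9583°.
latitude 59.9583° S, longitude 130.5000° W.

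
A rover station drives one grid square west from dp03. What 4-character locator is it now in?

Longitude square 0; −1 → -1, wraps to 9, carry into field.
Longitude field D = 3; −1 → 2 = C.
The latitude characters are unchanged.

CP93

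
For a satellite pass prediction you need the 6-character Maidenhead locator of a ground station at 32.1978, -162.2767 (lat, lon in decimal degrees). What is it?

Add 180° to longitude and 90° to latitude: 17.7233, 122.1978.
Field: lon ⌊17.7233/20⌋ = 0 → A; lat ⌊122.1978/10⌋ = 12 → M.
Square: lon ⌊17.7233/2⌋ = 8; lat ⌊2.1978/1⌋ = 2.
Subsquare: lon ⌊1.7233/0.0833333⌋ = 20 → u; lat ⌊0.1978/0.0416667⌋ = 4 → e.

AM82ue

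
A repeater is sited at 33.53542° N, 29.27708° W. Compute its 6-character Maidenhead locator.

Offset from 180°W / 90°S: lon 150.7229°, lat 123.5354°.
Field: 150.7229/20 → 7 → H, 123.5354/10 → 12 → M; chars HM.
Square: 10.7229/2 → 5, 3.5354/1 → 3; chars 53.
Subsquare: 0.7229/0.0833333 → 8 → i, 0.5354/0.0416667 → 12 → m; chars im.

HM53im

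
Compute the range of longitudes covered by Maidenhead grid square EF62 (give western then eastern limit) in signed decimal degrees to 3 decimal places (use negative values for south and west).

-88.000, -86.000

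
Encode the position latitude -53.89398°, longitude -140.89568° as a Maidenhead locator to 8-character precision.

BD96nc25

Offset from 180°W / 90°S: lon 39.10432°, lat 36.10602°.
Field: 39.10432/20 → 1 → B, 36.10602/10 → 3 → D; chars BD.
Square: 19.10432/2 → 9, 6.10602/1 → 6; chars 96.
Subsquare: 1.10432/0.0833333 → 13 → n, 0.10602/0.0416667 → 2 → c; chars nc.
Extended square: 0.02099/0.00833333 → 2, 0.02269/0.00416667 → 5; chars 25.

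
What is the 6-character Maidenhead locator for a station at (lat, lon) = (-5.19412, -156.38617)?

BI14tt

Offset from 180°W / 90°S: lon 23.6138°, lat 84.8059°.
Field: 23.6138/20 → 1 → B, 84.8059/10 → 8 → I; chars BI.
Square: 3.6138/2 → 1, 4.8059/1 → 4; chars 14.
Subsquare: 1.6138/0.0833333 → 19 → t, 0.8059/0.0416667 → 19 → t; chars tt.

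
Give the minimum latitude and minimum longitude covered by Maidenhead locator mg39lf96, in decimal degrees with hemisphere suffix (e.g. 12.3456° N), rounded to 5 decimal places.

Field M=12, G=6: +12·20° lon, +6·10° lat → SW at lon 60°, lat -30°.
Square 3, 9: +3·2° lon, +9·1° lat → SW at lon 66°, lat -21°.
Subsquare l=11, f=5: +11·0.0833333° lon, +5·0.0416667° lat → SW at lon 66.9167°, lat -20.7917°.
Extended square 9, 6: +9·0.00833333° lon, +6·0.00416667° lat → SW at lon 66.9917°, lat -20.7667°.
latitude 20.76667° S, longitude 66.99167° E.

20.76667° S, 66.99167° E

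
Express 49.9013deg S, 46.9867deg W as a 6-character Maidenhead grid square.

GE60mc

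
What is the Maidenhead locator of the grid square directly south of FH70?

FG79

Latitude square 0; −1 → -1, wraps to 9, carry into field.
Latitude field H = 7; −1 → 6 = G.
The longitude characters are unchanged.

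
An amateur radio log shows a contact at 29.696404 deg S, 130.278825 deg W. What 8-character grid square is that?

Offset from 180°W / 90°S: lon 49.72117°, lat 60.30360°.
Field (20°×10°, letters A–R): lon ⌊49.72117/20⌋ = 2 → C; lat ⌊60.30360/10⌋ = 6 → G.
Square (2°×1°, digits 0–9): lon ⌊9.72117/2⌋ = 4; lat ⌊0.30360/1⌋ = 0.
Subsquare (5′×2.5′, letters a–x): lon ⌊1.72117/0.0833333⌋ = 20 → u; lat ⌊0.30360/0.0416667⌋ = 7 → h.
Extended square (30″×15″, digits 0–9): lon ⌊0.05451/0.00833333⌋ = 6; lat ⌊0.01193/0.00416667⌋ = 2.

CG40uh62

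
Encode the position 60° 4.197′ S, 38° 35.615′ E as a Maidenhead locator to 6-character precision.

KC99hw

Shift to the Maidenhead origin (180°W, 90°S): lon 218.5936, lat 29.9301.
Field (20°×10°, letters A–R): 218.5936/20 → 10 → K, 29.9301/10 → 2 → C; chars KC.
Square (2°×1°, digits 0–9): 18.5936/2 → 9, 9.9301/1 → 9; chars 99.
Subsquare (5′×2.5′, letters a–x): 0.5936/0.0833333 → 7 → h, 0.9301/0.0416667 → 22 → w; chars hw.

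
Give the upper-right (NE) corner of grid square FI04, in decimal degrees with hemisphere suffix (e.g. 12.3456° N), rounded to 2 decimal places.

5.00° S, 78.00° W

Field F=5, I=8: +5·20° lon, +8·10° lat → SW at lon -80°, lat -10°.
Square 0, 4: +0·2° lon, +4·1° lat → SW at lon -80°, lat -6°.
Cell spans 2° lon × 1° lat. NE corner is SW corner plus one full cell.
latitude 5.00° S, longitude 78.00° W.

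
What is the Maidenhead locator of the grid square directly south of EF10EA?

EE19ex

Latitude subsquare a = 0; −1 → -1, wraps to 23 = x, carry into square.
Latitude square 0; −1 → -1, wraps to 9, carry into field.
Latitude field F = 5; −1 → 4 = E.
The longitude characters are unchanged.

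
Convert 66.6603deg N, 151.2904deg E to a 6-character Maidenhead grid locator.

Shift to the Maidenhead origin (180°W, 90°S): lon 331.2904, lat 156.6603.
Field: lon ⌊331.2904/20⌋ = 16 → Q; lat ⌊156.6603/10⌋ = 15 → P.
Square: lon ⌊11.2904/2⌋ = 5; lat ⌊6.6603/1⌋ = 6.
Subsquare: lon ⌊1.2904/0.0833333⌋ = 15 → p; lat ⌊0.6603/0.0416667⌋ = 15 → p.

QP56pp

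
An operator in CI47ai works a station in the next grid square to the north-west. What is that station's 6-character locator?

CI37xj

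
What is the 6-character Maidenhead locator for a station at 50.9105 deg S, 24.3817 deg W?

HD79tc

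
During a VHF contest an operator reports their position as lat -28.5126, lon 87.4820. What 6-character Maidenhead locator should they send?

Add 180° to longitude and 90° to latitude: 267.4820, 61.4874.
Field (20°×10°, letters A–R): lon ⌊267.4820/20⌋ = 13 → N; lat ⌊61.4874/10⌋ = 6 → G.
Square (2°×1°, digits 0–9): lon ⌊7.4820/2⌋ = 3; lat ⌊1.4874/1⌋ = 1.
Subsquare (5′×2.5′, letters a–x): lon ⌊1.4820/0.0833333⌋ = 17 → r; lat ⌊0.4874/0.0416667⌋ = 11 → l.

NG31rl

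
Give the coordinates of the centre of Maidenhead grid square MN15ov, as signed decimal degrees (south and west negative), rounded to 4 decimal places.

45.8958, 63.2083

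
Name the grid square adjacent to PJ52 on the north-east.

PJ63

Longitude square 5; +1 → 6.
Latitude square 2; +1 → 3.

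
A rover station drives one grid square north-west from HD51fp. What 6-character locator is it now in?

HD51eq

Longitude subsquare f = 5; −1 → 4 = e.
Latitude subsquare p = 15; +1 → 16 = q.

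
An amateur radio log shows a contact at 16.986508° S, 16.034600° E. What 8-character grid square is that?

JH83aa43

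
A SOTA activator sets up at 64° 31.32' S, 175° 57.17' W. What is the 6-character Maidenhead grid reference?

Shift to the Maidenhead origin (180°W, 90°S): lon 4.0472, lat 25.4780.
Field (20°×10°, letters A–R): lon ⌊4.0472/20⌋ = 0 → A; lat ⌊25.4780/10⌋ = 2 → C.
Square (2°×1°, digits 0–9): lon ⌊4.0472/2⌋ = 2; lat ⌊5.4780/1⌋ = 5.
Subsquare (5′×2.5′, letters a–x): lon ⌊0.0472/0.0833333⌋ = 0 → a; lat ⌊0.4780/0.0416667⌋ = 11 → l.

AC25al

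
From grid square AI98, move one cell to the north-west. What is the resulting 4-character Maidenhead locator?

AI89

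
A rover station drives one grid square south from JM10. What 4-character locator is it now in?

JL19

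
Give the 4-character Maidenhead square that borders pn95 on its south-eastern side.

QN04

Longitude square 9; +1 → 10, wraps to 0, carry into field.
Longitude field P = 15; +1 → 16 = Q.
Latitude square 5; −1 → 4.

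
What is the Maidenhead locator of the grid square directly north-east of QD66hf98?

Longitude extended square 9; +1 → 10, wraps to 0, carry into subsquare.
Longitude subsquare h = 7; +1 → 8 = i.
Latitude extended square 8; +1 → 9.

QD66if09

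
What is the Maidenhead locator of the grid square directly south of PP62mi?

PP62mh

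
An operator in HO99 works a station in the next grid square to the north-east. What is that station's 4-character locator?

Longitude square 9; +1 → 10, wraps to 0, carry into field.
Longitude field H = 7; +1 → 8 = I.
Latitude square 9; +1 → 10, wraps to 0, carry into field.
Latitude field O = 14; +1 → 15 = P.

IP00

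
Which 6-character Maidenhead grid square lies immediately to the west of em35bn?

EM35an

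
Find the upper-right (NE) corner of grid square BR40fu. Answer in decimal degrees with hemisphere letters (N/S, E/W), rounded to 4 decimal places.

Field B=1, R=17: +1·20° lon, +17·10° lat → SW at lon -160°, lat 80°.
Square 4, 0: +4·2° lon, +0·1° lat → SW at lon -152°, lat 80°.
Subsquare f=5, u=20: +5·0.0833333° lon, +20·0.0416667° lat → SW at lon -151.583°, lat 80.8333°.
Cell spans 0.0833333° lon × 0.0416667° lat. NE corner is SW corner plus one full cell.
latitude 80.8750° N, longitude 151.5000° W.

80.8750° N, 151.5000° W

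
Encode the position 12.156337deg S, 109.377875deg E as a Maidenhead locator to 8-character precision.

OH47qu52

Add 180° to longitude and 90° to latitude: 289.37788, 77.84366.
Field: 289.37788/20 → 14 → O, 77.84366/10 → 7 → H; chars OH.
Square: 9.37788/2 → 4, 7.84366/1 → 7; chars 47.
Subsquare: 1.37788/0.0833333 → 16 → q, 0.84366/0.0416667 → 20 → u; chars qu.
Extended square: 0.04454/0.00833333 → 5, 0.01033/0.00416667 → 2; chars 52.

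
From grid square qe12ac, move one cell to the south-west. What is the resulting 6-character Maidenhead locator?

Longitude subsquare a = 0; −1 → -1, wraps to 23 = x, carry into square.
Longitude square 1; −1 → 0.
Latitude subsquare c = 2; −1 → 1 = b.

QE02xb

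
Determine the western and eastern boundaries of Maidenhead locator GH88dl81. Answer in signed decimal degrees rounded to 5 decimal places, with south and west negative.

-43.68333, -43.67500

Field G=6, H=7: +6·20° lon, +7·10° lat → SW at lon -60°, lat -20°.
Square 8, 8: +8·2° lon, +8·1° lat → SW at lon -44°, lat -12°.
Subsquare d=3, l=11: +3·0.0833333° lon, +11·0.0416667° lat → SW at lon -43.75°, lat -11.5417°.
Extended square 8, 1: +8·0.00833333° lon, +1·0.00416667° lat → SW at lon -43.6833°, lat -11.5375°.
Cell spans 0.00833333° lon × 0.00416667° lat.
west -43.68333, east -43.67500.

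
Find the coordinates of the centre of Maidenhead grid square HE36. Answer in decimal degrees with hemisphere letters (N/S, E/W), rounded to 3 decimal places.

Field H=7, E=4: +7·20° lon, +4·10° lat → SW at lon -40°, lat -50°.
Square 3, 6: +3·2° lon, +6·1° lat → SW at lon -34°, lat -44°.
Cell spans 2° lon × 1° lat. Centre is SW corner plus half of each.
latitude 43.500° S, longitude 33.000° W.

43.500° S, 33.000° W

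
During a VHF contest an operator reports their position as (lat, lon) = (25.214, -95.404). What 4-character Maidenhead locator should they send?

EL25

Offset from 180°W / 90°S: lon 84.60°, lat 115.21°.
Field: 84.60/20 → 4 → E, 115.21/10 → 11 → L; chars EL.
Square: 4.60/2 → 2, 5.21/1 → 5; chars 25.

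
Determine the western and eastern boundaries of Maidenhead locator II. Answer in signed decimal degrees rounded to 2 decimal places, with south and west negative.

-20.00, 0.00

Field I=8, I=8: +8·20° lon, +8·10° lat → SW at lon -20°, lat -10°.
Cell spans 20° lon × 10° lat.
west -20.00, east 0.00.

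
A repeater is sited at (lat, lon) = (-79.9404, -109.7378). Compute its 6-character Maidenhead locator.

DB50db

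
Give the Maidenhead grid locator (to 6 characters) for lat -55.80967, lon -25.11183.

HD74ke

Add 180° to longitude and 90° to latitude: 154.8882, 34.1903.
Field: 154.8882/20 → 7 → H, 34.1903/10 → 3 → D; chars HD.
Square: 14.8882/2 → 7, 4.1903/1 → 4; chars 74.
Subsquare: 0.8882/0.0833333 → 10 → k, 0.1903/0.0416667 → 4 → e; chars ke.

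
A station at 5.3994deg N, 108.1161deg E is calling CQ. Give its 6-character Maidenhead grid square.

Offset from 180°W / 90°S: lon 288.1161°, lat 95.3994°.
Field (20°×10°, letters A–R): 288.1161/20 → 14 → O, 95.3994/10 → 9 → J; chars OJ.
Square (2°×1°, digits 0–9): 8.1161/2 → 4, 5.3994/1 → 5; chars 45.
Subsquare (5′×2.5′, letters a–x): 0.1161/0.0833333 → 1 → b, 0.3994/0.0416667 → 9 → j; chars bj.

OJ45bj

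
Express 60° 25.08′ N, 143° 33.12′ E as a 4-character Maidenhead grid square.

QP10

Shift to the Maidenhead origin (180°W, 90°S): lon 323.55, lat 150.42.
Field: 323.55/20 → 16 → Q, 150.42/10 → 15 → P; chars QP.
Square: 3.55/2 → 1, 0.42/1 → 0; chars 10.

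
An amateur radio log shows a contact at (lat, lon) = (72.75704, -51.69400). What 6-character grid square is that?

GQ42ds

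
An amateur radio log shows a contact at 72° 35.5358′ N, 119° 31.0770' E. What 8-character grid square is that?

OQ92so22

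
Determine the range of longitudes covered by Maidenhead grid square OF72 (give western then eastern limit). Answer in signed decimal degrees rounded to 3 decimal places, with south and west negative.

Field O=14, F=5: +14·20° lon, +5·10° lat → SW at lon 100°, lat -40°.
Square 7, 2: +7·2° lon, +2·1° lat → SW at lon 114°, lat -38°.
Cell spans 2° lon × 1° lat.
west 114.000, east 116.000.

114.000, 116.000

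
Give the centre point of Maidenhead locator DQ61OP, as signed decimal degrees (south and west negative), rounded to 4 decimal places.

71.6458, -106.7917

Field D=3, Q=16: +3·20° lon, +16·10° lat → SW at lon -120°, lat 70°.
Square 6, 1: +6·2° lon, +1·1° lat → SW at lon -108°, lat 71°.
Subsquare o=14, p=15: +14·0.0833333° lon, +15·0.0416667° lat → SW at lon -106.833°, lat 71.625°.
Cell spans 0.0833333° lon × 0.0416667° lat. Centre is SW corner plus half of each.
latitude 71.6458, longitude -106.7917.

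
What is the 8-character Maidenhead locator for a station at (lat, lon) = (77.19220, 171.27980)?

Offset from 180°W / 90°S: lon 351.27980°, lat 167.19220°.
Field (20°×10°, letters A–R): 351.27980/20 → 17 → R, 167.19220/10 → 16 → Q; chars RQ.
Square (2°×1°, digits 0–9): 11.27980/2 → 5, 7.19220/1 → 7; chars 57.
Subsquare (5′×2.5′, letters a–x): 1.27980/0.0833333 → 15 → p, 0.19220/0.0416667 → 4 → e; chars pe.
Extended square (30″×15″, digits 0–9): 0.02980/0.00833333 → 3, 0.02553/0.00416667 → 6; chars 36.

RQ57pe36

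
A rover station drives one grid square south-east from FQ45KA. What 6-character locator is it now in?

FQ44lx

Longitude subsquare k = 10; +1 → 11 = l.
Latitude subsquare a = 0; −1 → -1, wraps to 23 = x, carry into square.
Latitude square 5; −1 → 4.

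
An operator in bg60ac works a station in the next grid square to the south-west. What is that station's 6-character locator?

BG50xb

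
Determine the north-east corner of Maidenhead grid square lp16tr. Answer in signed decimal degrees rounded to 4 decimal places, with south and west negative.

66.7500, 43.6667

Field L=11, P=15: +11·20° lon, +15·10° lat → SW at lon 40°, lat 60°.
Square 1, 6: +1·2° lon, +6·1° lat → SW at lon 42°, lat 66°.
Subsquare t=19, r=17: +19·0.0833333° lon, +17·0.0416667° lat → SW at lon 43.5833°, lat 66.7083°.
Cell spans 0.0833333° lon × 0.0416667° lat. NE corner is SW corner plus one full cell.
latitude 66.7500, longitude 43.6667.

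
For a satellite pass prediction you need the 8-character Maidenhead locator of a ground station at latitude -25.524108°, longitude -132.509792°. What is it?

CG34rl84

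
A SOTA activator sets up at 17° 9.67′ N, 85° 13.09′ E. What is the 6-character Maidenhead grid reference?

Add 180° to longitude and 90° to latitude: 265.2182, 107.1612.
Field: 265.2182/20 → 13 → N, 107.1612/10 → 10 → K; chars NK.
Square: 5.2182/2 → 2, 7.1612/1 → 7; chars 27.
Subsquare: 1.2182/0.0833333 → 14 → o, 0.1612/0.0416667 → 3 → d; chars od.

NK27od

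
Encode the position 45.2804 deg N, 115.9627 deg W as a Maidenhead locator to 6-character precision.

DN25ag

Offset from 180°W / 90°S: lon 64.0373°, lat 135.2804°.
Field: 64.0373/20 → 3 → D, 135.2804/10 → 13 → N; chars DN.
Square: 4.0373/2 → 2, 5.2804/1 → 5; chars 25.
Subsquare: 0.0373/0.0833333 → 0 → a, 0.2804/0.0416667 → 6 → g; chars ag.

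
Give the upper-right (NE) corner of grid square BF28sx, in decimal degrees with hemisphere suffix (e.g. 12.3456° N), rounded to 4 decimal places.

31.0000° S, 154.4167° W

Field B=1, F=5: +1·20° lon, +5·10° lat → SW at lon -160°, lat -40°.
Square 2, 8: +2·2° lon, +8·1° lat → SW at lon -156°, lat -32°.
Subsquare s=18, x=23: +18·0.0833333° lon, +23·0.0416667° lat → SW at lon -154.5°, lat -31.0417°.
Cell spans 0.0833333° lon × 0.0416667° lat. NE corner is SW corner plus one full cell.
latitude 31.0000° S, longitude 154.4167° W.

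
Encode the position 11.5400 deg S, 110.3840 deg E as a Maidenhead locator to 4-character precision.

OH58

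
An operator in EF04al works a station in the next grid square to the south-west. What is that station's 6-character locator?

Longitude subsquare a = 0; −1 → -1, wraps to 23 = x, carry into square.
Longitude square 0; −1 → -1, wraps to 9, carry into field.
Longitude field E = 4; −1 → 3 = D.
Latitude subsquare l = 11; −1 → 10 = k.

DF94xk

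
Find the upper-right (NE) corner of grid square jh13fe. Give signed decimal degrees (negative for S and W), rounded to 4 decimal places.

-16.7917, 2.5000

Field J=9, H=7: +9·20° lon, +7·10° lat → SW at lon 0°, lat -20°.
Square 1, 3: +1·2° lon, +3·1° lat → SW at lon 2°, lat -17°.
Subsquare f=5, e=4: +5·0.0833333° lon, +4·0.0416667° lat → SW at lon 2.41667°, lat -16.8333°.
Cell spans 0.0833333° lon × 0.0416667° lat. NE corner is SW corner plus one full cell.
latitude -16.7917, longitude 2.5000.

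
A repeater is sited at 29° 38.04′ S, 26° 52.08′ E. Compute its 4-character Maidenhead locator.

Offset from 180°W / 90°S: lon 206.87°, lat 60.37°.
Field (20°×10°, letters A–R): 206.87/20 → 10 → K, 60.37/10 → 6 → G; chars KG.
Square (2°×1°, digits 0–9): 6.87/2 → 3, 0.37/1 → 0; chars 30.

KG30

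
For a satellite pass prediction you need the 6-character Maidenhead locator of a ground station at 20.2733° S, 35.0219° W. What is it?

Shift to the Maidenhead origin (180°W, 90°S): lon 144.9781, lat 69.7267.
Field: lon ⌊144.9781/20⌋ = 7 → H; lat ⌊69.7267/10⌋ = 6 → G.
Square: lon ⌊4.9781/2⌋ = 2; lat ⌊9.7267/1⌋ = 9.
Subsquare: lon ⌊0.9781/0.0833333⌋ = 11 → l; lat ⌊0.7267/0.0416667⌋ = 17 → r.

HG29lr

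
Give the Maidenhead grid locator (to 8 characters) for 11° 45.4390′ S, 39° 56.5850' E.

KH98xf38

Add 180° to longitude and 90° to latitude: 219.94308, 78.24268.
Field: 219.94308/20 → 10 → K, 78.24268/10 → 7 → H; chars KH.
Square: 19.94308/2 → 9, 8.24268/1 → 8; chars 98.
Subsquare: 1.94308/0.0833333 → 23 → x, 0.24268/0.0416667 → 5 → f; chars xf.
Extended square: 0.02642/0.00833333 → 3, 0.03435/0.00416667 → 8; chars 38.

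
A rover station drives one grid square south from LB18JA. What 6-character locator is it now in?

LB17jx

Latitude subsquare a = 0; −1 → -1, wraps to 23 = x, carry into square.
Latitude square 8; −1 → 7.
The longitude characters are unchanged.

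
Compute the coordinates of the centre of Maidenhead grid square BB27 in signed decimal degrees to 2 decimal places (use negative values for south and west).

Field B=1, B=1: +1·20° lon, +1·10° lat → SW at lon -160°, lat -80°.
Square 2, 7: +2·2° lon, +7·1° lat → SW at lon -156°, lat -73°.
Cell spans 2° lon × 1° lat. Centre is SW corner plus half of each.
latitude -72.50, longitude -155.00.

-72.50, -155.00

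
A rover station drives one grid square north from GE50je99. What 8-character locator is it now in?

Latitude extended square 9; +1 → 10, wraps to 0, carry into subsquare.
Latitude subsquare e = 4; +1 → 5 = f.
The longitude characters are unchanged.

GE50jf90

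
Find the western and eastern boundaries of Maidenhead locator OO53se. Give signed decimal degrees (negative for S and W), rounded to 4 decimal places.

111.5000, 111.5833

Field O=14, O=14: +14·20° lon, +14·10° lat → SW at lon 100°, lat 50°.
Square 5, 3: +5·2° lon, +3·1° lat → SW at lon 110°, lat 53°.
Subsquare s=18, e=4: +18·0.0833333° lon, +4·0.0416667° lat → SW at lon 111.5°, lat 53.1667°.
Cell spans 0.0833333° lon × 0.0416667° lat.
west 111.5000, east 111.5833.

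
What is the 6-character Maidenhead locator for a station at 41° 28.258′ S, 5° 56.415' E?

JE28xm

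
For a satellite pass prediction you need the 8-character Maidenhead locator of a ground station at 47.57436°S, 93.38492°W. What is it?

Offset from 180°W / 90°S: lon 86.61508°, lat 42.42564°.
Field: lon ⌊86.61508/20⌋ = 4 → E; lat ⌊42.42564/10⌋ = 4 → E.
Square: lon ⌊6.61508/2⌋ = 3; lat ⌊2.42564/1⌋ = 2.
Subsquare: lon ⌊0.61508/0.0833333⌋ = 7 → h; lat ⌊0.42564/0.0416667⌋ = 10 → k.
Extended square: lon ⌊0.03175/0.00833333⌋ = 3; lat ⌊0.00897/0.00416667⌋ = 2.

EE32hk32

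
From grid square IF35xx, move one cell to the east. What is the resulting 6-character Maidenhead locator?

Longitude subsquare x = 23; +1 → 24, wraps to 0 = a, carry into square.
Longitude square 3; +1 → 4.
The latitude characters are unchanged.

IF45ax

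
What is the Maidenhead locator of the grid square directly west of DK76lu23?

DK76lu13

Longitude extended square 2; −1 → 1.
The latitude characters are unchanged.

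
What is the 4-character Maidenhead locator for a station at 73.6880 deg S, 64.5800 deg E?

Offset from 180°W / 90°S: lon 244.58°, lat 16.31°.
Field: lon ⌊244.58/20⌋ = 12 → M; lat ⌊16.31/10⌋ = 1 → B.
Square: lon ⌊4.58/2⌋ = 2; lat ⌊6.31/1⌋ = 6.

MB26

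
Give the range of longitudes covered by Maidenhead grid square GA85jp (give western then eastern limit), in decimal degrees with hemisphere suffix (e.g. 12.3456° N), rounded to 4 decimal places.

43.2500° W, 43.1667° W

Field G=6, A=0: +6·20° lon, +0·10° lat → SW at lon -60°, lat -90°.
Square 8, 5: +8·2° lon, +5·1° lat → SW at lon -44°, lat -85°.
Subsquare j=9, p=15: +9·0.0833333° lon, +15·0.0416667° lat → SW at lon -43.25°, lat -84.375°.
Cell spans 0.0833333° lon × 0.0416667° lat.
west 43.2500° W, east 43.1667° W.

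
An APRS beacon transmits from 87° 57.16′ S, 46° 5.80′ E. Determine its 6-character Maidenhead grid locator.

LA32bb

Shift to the Maidenhead origin (180°W, 90°S): lon 226.0967, lat 2.0473.
Field: 226.0967/20 → 11 → L, 2.0473/10 → 0 → A; chars LA.
Square: 6.0967/2 → 3, 2.0473/1 → 2; chars 32.
Subsquare: 0.0967/0.0833333 → 1 → b, 0.0473/0.0416667 → 1 → b; chars bb.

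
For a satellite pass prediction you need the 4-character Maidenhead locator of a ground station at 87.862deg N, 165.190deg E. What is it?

Offset from 180°W / 90°S: lon 345.19°, lat 177.86°.
Field (20°×10°, letters A–R): lon ⌊345.19/20⌋ = 17 → R; lat ⌊177.86/10⌋ = 17 → R.
Square (2°×1°, digits 0–9): lon ⌊5.19/2⌋ = 2; lat ⌊7.86/1⌋ = 7.

RR27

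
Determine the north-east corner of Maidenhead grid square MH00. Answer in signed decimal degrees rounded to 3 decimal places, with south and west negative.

-19.000, 62.000

Field M=12, H=7: +12·20° lon, +7·10° lat → SW at lon 60°, lat -20°.
Square 0, 0: +0·2° lon, +0·1° lat → SW at lon 60°, lat -20°.
Cell spans 2° lon × 1° lat. NE corner is SW corner plus one full cell.
latitude -19.000, longitude 62.000.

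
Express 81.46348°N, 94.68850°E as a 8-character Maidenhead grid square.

NR71il21

Add 180° to longitude and 90° to latitude: 274.68850, 171.46348.
Field: 274.68850/20 → 13 → N, 171.46348/10 → 17 → R; chars NR.
Square: 14.68850/2 → 7, 1.46348/1 → 1; chars 71.
Subsquare: 0.68850/0.0833333 → 8 → i, 0.46348/0.0416667 → 11 → l; chars il.
Extended square: 0.02183/0.00833333 → 2, 0.00515/0.00416667 → 1; chars 21.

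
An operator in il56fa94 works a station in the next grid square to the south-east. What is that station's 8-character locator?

IL56ga03

Longitude extended square 9; +1 → 10, wraps to 0, carry into subsquare.
Longitude subsquare f = 5; +1 → 6 = g.
Latitude extended square 4; −1 → 3.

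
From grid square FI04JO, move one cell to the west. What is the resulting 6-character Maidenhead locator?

Longitude subsquare j = 9; −1 → 8 = i.
The latitude characters are unchanged.

FI04io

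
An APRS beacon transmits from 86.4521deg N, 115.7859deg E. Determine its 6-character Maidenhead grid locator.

OR76vk

Add 180° to longitude and 90° to latitude: 295.7859, 176.4521.
Field (20°×10°, letters A–R): 295.7859/20 → 14 → O, 176.4521/10 → 17 → R; chars OR.
Square (2°×1°, digits 0–9): 15.7859/2 → 7, 6.4521/1 → 6; chars 76.
Subsquare (5′×2.5′, letters a–x): 1.7859/0.0833333 → 21 → v, 0.4521/0.0416667 → 10 → k; chars vk.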